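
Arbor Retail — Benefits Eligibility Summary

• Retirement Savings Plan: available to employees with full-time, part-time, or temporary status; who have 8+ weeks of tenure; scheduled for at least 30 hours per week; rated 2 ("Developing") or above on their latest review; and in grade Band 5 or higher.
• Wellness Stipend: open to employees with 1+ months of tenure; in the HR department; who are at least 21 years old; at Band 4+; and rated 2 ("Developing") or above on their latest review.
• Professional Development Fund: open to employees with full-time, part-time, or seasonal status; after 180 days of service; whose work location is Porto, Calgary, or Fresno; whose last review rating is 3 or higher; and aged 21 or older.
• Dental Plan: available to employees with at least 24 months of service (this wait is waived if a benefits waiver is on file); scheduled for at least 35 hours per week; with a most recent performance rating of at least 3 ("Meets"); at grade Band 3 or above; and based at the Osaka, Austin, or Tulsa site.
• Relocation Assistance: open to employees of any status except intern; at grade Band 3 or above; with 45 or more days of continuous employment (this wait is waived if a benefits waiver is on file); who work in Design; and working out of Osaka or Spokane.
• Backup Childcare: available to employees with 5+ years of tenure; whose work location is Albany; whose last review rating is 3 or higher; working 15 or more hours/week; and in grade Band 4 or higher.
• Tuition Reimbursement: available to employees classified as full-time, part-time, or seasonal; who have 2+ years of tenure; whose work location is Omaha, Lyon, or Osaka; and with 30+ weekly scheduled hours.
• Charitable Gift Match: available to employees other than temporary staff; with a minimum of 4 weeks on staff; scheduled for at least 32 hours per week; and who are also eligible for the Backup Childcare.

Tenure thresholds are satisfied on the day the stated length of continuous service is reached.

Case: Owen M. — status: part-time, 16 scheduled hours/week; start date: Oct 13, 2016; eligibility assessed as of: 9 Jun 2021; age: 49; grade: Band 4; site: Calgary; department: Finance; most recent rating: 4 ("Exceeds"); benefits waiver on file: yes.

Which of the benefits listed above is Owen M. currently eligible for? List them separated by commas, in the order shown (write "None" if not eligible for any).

Service from Oct 13, 2016 to 9 Jun 2021: 1700 days.
Retirement Savings Plan — status part-time ✓; service 1700 days ≥ 8 weeks (≈56 days) ✓; 16 hrs/wk < 30 ✗ → not eligible.
Wellness Stipend — service 1700 days ≥ 1 month (≈30 days) ✓; dept Finance ✗ → not eligible.
Professional Development Fund — status part-time ✓; service 1700 days ≥ 180 days ✓; site Calgary ✓; rating 4 ≥ 3 ✓; age 49 ≥ 21 ✓ → eligible.
Dental Plan — benefits waiver on file ✓; 16 hrs/wk < 35 ✗ → not eligible.
Relocation Assistance — status part-time ✓ (not excluded); grade Band 4 ≥ Band 3 ✓; benefits waiver on file ✓; dept Finance ✗ → not eligible.
Backup Childcare — service 1700 days < 5 years (≈1825 days) ✗ → not eligible.
Tuition Reimbursement — status part-time ✓; service 1700 days ≥ 2 years (≈730 days) ✓; site Calgary ✗ (not Omaha, Lyon, or Osaka) → not eligible.
Charitable Gift Match — status part-time ✓ (not excluded); service 1700 days ≥ 4 weeks (≈28 days) ✓; 16 hrs/wk < 32 ✗ → not eligible.

Professional Development Fund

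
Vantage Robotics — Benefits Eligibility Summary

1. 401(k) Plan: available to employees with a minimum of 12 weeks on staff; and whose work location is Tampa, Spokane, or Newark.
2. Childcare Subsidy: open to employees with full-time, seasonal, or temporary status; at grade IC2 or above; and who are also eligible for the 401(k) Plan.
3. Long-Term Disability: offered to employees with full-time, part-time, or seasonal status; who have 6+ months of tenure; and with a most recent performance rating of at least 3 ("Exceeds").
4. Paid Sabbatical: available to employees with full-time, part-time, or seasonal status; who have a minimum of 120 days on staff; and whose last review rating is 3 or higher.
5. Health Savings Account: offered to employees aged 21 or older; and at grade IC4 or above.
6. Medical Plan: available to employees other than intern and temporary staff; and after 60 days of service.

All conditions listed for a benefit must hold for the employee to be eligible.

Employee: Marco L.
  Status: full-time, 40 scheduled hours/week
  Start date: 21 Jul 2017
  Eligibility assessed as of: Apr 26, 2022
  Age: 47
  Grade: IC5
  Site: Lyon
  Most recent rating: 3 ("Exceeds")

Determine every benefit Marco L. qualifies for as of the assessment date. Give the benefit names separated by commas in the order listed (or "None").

Long-Term Disability, Paid Sabbatical, Health Savings Account, Medical Plan

Service from 21 Jul 2017 to Apr 26, 2022: 1740 days.
401(k) Plan — service 1740 days ≥ 12 weeks (≈84 days) ✓; site Lyon ✗ (not Tampa, Spokane, or Newark) → not eligible.
Childcare Subsidy — status full-time ✓; grade IC5 ≥ IC2 ✓; not eligible for 401(k) Plan ✗ → not eligible.
Long-Term Disability — status full-time ✓; service 1740 days ≥ 6 months (≈180 days) ✓; rating 3 ≥ 3 ✓ → eligible.
Paid Sabbatical — status full-time ✓; service 1740 days ≥ 120 days ✓; rating 3 ≥ 3 ✓ → eligible.
Health Savings Account — age 47 ≥ 21 ✓; grade IC5 ≥ IC4 ✓ → eligible.
Medical Plan — status full-time ✓ (not excluded); service 1740 days ≥ 60 days ✓ → eligible.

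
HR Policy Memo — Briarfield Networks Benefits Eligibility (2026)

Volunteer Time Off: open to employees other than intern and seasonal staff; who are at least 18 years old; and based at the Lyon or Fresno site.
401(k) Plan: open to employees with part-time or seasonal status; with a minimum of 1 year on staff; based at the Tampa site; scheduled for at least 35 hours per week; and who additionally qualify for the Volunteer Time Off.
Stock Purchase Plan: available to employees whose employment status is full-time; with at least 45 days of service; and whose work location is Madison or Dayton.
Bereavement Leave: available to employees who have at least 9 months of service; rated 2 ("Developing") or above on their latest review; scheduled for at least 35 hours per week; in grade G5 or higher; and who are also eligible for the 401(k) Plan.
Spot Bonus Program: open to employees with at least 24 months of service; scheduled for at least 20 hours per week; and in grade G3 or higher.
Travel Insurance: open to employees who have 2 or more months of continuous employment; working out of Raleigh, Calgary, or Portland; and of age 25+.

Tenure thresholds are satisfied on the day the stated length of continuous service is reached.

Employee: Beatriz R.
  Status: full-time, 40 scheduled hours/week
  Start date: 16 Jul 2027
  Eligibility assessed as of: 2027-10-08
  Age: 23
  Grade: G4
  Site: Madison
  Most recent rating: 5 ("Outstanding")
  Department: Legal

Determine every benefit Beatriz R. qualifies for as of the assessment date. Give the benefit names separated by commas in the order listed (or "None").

Stock Purchase Plan

Service from 16 Jul 2027 to 2027-10-08: 84 days.
Volunteer Time Off — status full-time ✓ (not excluded); age 23 ≥ 18 ✓; site Madison ✗ (not Lyon or Fresno) → not eligible.
401(k) Plan — status full-time ✗ (requires part-time or seasonal) → not eligible.
Stock Purchase Plan — status full-time ✓; service 84 days ≥ 45 days ✓; site Madison ✓ → eligible.
Bereavement Leave — service 84 days < 9 months (≈270 days) ✗ → not eligible.
Spot Bonus Program — service 84 days < 24 months (≈720 days) ✗ → not eligible.
Travel Insurance — service 84 days ≥ 2 months (≈60 days) ✓; site Madison ✗ (not Raleigh, Calgary, or Portland) → not eligible.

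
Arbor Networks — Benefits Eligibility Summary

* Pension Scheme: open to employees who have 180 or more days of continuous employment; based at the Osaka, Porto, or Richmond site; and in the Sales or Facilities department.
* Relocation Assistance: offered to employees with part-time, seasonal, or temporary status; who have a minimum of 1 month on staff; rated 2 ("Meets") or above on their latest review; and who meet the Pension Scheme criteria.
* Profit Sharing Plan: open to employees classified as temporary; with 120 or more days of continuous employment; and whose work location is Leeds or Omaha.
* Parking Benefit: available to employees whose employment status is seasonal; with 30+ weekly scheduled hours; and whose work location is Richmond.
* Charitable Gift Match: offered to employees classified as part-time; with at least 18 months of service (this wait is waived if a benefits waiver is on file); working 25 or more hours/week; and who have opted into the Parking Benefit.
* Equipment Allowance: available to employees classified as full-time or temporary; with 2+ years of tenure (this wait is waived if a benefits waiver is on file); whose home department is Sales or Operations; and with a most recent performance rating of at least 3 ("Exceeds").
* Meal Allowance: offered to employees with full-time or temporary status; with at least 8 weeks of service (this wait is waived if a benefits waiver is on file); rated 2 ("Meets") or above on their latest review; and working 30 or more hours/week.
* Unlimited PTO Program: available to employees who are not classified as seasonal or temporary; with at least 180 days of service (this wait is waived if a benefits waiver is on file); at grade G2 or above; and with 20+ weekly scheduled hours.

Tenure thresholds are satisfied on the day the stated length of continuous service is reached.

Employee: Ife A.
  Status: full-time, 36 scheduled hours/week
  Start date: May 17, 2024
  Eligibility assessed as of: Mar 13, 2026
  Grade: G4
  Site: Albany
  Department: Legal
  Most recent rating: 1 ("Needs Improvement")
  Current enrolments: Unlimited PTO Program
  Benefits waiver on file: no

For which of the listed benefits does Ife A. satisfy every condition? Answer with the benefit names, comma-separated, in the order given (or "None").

Service from May 17, 2024 to Mar 13, 2026: 665 days.
Pension Scheme — service 665 days ≥ 180 days ✓; site Albany ✗ (not Osaka, Porto, or Richmond) → not eligible.
Relocation Assistance — status full-time ✗ (requires part-time, seasonal, or temporary) → not eligible.
Profit Sharing Plan — status full-time ✗ (requires temporary) → not eligible.
Parking Benefit — status full-time ✗ (requires seasonal) → not eligible.
Charitable Gift Match — status full-time ✗ (requires part-time) → not eligible.
Equipment Allowance — status full-time ✓; no waiver, service 665 days < 2 years (≈730 days) ✗ → not eligible.
Meal Allowance — status full-time ✓; no waiver, service 665 days ≥ 8 weeks (≈56 days) ✓; rating 1 < 2 ✗ → not eligible.
Unlimited PTO Program — status full-time ✓ (not excluded); no waiver, service 665 days ≥ 180 days ✓; grade G4 ≥ G2 ✓; 36 hrs/wk ≥ 20 ✓ → eligible.

Unlimited PTO Program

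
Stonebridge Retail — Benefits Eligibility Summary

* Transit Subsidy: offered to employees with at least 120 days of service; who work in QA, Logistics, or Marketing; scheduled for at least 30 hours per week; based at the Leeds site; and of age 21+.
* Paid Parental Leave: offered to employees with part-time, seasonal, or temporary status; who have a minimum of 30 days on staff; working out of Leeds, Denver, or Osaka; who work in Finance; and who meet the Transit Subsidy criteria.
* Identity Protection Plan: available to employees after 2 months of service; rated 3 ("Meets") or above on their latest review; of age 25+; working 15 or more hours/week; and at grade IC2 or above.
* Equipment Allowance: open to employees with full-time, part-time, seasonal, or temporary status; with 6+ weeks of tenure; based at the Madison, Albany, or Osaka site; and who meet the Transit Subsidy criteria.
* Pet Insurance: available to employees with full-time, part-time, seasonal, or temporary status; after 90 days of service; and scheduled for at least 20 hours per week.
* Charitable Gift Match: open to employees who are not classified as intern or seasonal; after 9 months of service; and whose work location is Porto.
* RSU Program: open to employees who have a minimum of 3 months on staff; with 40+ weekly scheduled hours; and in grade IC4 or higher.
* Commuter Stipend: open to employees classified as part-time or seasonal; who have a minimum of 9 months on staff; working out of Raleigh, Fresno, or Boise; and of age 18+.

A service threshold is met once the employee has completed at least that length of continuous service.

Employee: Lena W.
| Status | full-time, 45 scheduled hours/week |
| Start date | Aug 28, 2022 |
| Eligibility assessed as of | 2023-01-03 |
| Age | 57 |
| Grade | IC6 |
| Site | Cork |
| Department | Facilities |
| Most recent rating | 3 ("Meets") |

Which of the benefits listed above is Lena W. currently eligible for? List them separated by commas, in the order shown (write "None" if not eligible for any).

Identity Protection Plan, Pet Insurance, RSU Program

Service from Aug 28, 2022 to 2023-01-03: 128 days.
Transit Subsidy — service 128 days ≥ 120 days ✓; dept Facilities ✗ → not eligible.
Paid Parental Leave — status full-time ✗ (requires part-time, seasonal, or temporary) → not eligible.
Identity Protection Plan — service 128 days ≥ 2 months (≈60 days) ✓; rating 3 ≥ 3 ✓; age 57 ≥ 25 ✓; 45 hrs/wk ≥ 15 ✓; grade IC6 ≥ IC2 ✓ → eligible.
Equipment Allowance — status full-time ✓; service 128 days ≥ 6 weeks (≈42 days) ✓; site Cork ✗ (not Madison, Albany, or Osaka) → not eligible.
Pet Insurance — status full-time ✓; service 128 days ≥ 90 days ✓; 45 hrs/wk ≥ 20 ✓ → eligible.
Charitable Gift Match — status full-time ✓ (not excluded); service 128 days < 9 months (≈270 days) ✗ → not eligible.
RSU Program — service 128 days ≥ 3 months (≈90 days) ✓; 45 hrs/wk ≥ 40 ✓; grade IC6 ≥ IC4 ✓ → eligible.
Commuter Stipend — status full-time ✗ (requires part-time or seasonal) → not eligible.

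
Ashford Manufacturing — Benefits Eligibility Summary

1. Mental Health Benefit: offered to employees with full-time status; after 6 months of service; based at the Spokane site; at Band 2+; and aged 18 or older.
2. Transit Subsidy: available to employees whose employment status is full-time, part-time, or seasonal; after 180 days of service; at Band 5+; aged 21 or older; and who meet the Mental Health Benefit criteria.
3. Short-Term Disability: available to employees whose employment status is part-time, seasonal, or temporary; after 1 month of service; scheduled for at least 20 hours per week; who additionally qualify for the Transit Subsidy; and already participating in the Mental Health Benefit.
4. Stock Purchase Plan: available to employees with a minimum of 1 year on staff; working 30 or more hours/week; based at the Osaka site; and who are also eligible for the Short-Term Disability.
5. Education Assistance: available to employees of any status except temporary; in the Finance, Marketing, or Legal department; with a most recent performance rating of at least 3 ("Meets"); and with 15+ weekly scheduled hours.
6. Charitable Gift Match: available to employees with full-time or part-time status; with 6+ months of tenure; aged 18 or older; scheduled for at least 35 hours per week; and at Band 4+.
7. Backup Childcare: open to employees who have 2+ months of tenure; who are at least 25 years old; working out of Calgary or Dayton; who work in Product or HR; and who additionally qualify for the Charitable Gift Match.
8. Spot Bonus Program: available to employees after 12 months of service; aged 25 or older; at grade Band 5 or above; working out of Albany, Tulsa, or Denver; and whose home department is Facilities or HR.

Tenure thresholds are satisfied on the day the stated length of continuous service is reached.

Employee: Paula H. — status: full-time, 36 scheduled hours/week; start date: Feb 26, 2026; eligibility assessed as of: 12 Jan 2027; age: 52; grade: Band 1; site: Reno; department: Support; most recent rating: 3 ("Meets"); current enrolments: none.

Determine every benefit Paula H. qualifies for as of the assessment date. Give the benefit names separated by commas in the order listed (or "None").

None

Service from Feb 26, 2026 to 12 Jan 2027: 320 days.
Mental Health Benefit — status full-time ✓; service 320 days ≥ 6 months (≈180 days) ✓; site Reno ✗ (not Spokane) → not eligible.
Transit Subsidy — status full-time ✓; service 320 days ≥ 180 days ✓; grade Band 1 < Band 5 ✗ → not eligible.
Short-Term Disability — status full-time ✗ (requires part-time, seasonal, or temporary) → not eligible.
Stock Purchase Plan — service 320 days < 1 year (≈365 days) ✗ → not eligible.
Education Assistance — status full-time ✓ (not excluded); dept Support ✗ → not eligible.
Charitable Gift Match — status full-time ✓; service 320 days ≥ 6 months (≈180 days) ✓; age 52 ≥ 18 ✓; 36 hrs/wk ≥ 35 ✓; grade Band 1 < Band 4 ✗ → not eligible.
Backup Childcare — service 320 days ≥ 2 months (≈60 days) ✓; age 52 ≥ 25 ✓; site Reno ✗ (not Calgary or Dayton) → not eligible.
Spot Bonus Program — service 320 days < 12 months (≈360 days) ✗ → not eligible.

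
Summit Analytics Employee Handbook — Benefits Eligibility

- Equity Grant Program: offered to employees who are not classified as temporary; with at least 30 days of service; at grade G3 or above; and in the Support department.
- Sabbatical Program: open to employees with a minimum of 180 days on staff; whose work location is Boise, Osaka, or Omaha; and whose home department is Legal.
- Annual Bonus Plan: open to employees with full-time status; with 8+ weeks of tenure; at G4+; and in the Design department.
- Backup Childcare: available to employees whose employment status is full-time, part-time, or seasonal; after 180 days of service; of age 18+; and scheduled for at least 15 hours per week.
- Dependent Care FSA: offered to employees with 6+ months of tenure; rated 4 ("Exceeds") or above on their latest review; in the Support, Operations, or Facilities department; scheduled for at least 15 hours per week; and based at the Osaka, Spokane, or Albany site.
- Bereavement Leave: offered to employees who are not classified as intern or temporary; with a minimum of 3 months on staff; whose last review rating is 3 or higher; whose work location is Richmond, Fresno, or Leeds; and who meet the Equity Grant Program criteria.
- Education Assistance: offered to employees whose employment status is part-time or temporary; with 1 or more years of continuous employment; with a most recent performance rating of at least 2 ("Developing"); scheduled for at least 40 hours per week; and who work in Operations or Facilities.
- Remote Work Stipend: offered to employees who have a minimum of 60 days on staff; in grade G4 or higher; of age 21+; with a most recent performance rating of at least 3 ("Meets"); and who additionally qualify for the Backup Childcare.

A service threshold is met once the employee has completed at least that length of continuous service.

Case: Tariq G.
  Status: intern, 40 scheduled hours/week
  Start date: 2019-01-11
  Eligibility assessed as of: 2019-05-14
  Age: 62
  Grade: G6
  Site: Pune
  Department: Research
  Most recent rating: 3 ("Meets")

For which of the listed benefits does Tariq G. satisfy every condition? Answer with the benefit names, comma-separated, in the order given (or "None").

Service from 2019-01-11 to 2019-05-14: 123 days.
Equity Grant Program — status intern ✓ (not excluded); service 123 days ≥ 30 days ✓; grade G6 ≥ G3 ✓; dept Research ✗ → not eligible.
Sabbatical Program — service 123 days < 180 days ✗ → not eligible.
Annual Bonus Plan — status intern ✗ (requires full-time) → not eligible.
Backup Childcare — status intern ✗ (requires full-time, part-time, or seasonal) → not eligible.
Dependent Care FSA — service 123 days < 6 months (≈180 days) ✗ → not eligible.
Bereavement Leave — status intern ✗ (excluded) → not eligible.
Education Assistance — status intern ✗ (requires part-time or temporary) → not eligible.
Remote Work Stipend — service 123 days ≥ 60 days ✓; grade G6 ≥ G4 ✓; age 62 ≥ 21 ✓; rating 3 ≥ 3 ✓; not eligible for Backup Childcare ✗ → not eligible.

None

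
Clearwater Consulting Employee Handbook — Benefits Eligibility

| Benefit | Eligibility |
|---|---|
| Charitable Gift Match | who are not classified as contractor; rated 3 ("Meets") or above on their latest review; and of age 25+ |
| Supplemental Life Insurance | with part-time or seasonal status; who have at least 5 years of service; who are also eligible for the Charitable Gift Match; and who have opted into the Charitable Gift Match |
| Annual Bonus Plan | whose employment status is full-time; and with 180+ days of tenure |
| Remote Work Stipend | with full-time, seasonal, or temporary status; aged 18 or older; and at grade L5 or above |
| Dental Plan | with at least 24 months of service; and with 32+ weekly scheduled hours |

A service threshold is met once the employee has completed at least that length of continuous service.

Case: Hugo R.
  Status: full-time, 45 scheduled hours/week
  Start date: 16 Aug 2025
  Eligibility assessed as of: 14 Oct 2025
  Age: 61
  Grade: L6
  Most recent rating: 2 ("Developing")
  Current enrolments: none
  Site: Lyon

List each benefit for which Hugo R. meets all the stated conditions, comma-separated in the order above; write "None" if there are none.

Service from 16 Aug 2025 to 14 Oct 2025: 59 days.
Charitable Gift Match — status full-time ✓ (not excluded); rating 2 < 3 ✗ → not eligible.
Supplemental Life Insurance — status full-time ✗ (requires part-time or seasonal) → not eligible.
Annual Bonus Plan — status full-time ✓; service 59 days < 180 days ✗ → not eligible.
Remote Work Stipend — status full-time ✓; age 61 ≥ 18 ✓; grade L6 ≥ L5 ✓ → eligible.
Dental Plan — service 59 days < 24 months (≈720 days) ✗ → not eligible.

Remote Work Stipend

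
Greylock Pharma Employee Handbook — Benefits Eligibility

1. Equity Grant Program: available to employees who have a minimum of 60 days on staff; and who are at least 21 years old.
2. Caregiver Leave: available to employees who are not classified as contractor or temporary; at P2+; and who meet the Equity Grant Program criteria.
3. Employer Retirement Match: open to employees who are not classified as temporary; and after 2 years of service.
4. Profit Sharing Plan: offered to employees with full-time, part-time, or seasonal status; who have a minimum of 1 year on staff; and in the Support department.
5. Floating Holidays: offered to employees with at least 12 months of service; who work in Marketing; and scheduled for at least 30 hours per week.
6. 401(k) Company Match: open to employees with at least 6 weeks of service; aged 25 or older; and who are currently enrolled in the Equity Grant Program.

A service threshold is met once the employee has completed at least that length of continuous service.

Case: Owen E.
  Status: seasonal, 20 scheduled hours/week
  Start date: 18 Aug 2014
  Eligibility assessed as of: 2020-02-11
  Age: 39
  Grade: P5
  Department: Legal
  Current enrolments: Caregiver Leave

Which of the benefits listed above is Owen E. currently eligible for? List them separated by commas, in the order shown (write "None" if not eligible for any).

Equity Grant Program, Caregiver Leave, Employer Retirement Match

Service from 18 Aug 2014 to 2020-02-11: 2003 days.
Equity Grant Program — service 2003 days ≥ 60 days ✓; age 39 ≥ 21 ✓ → eligible.
Caregiver Leave — status seasonal ✓ (not excluded); grade P5 ≥ P2 ✓; eligible for Equity Grant Program ✓ → eligible.
Employer Retirement Match — status seasonal ✓ (not excluded); service 2003 days ≥ 2 years (≈730 days) ✓ → eligible.
Profit Sharing Plan — status seasonal ✓; service 2003 days ≥ 1 year (≈365 days) ✓; dept Legal ✗ → not eligible.
Floating Holidays — service 2003 days ≥ 12 months (≈360 days) ✓; dept Legal ✗ → not eligible.
401(k) Company Match — service 2003 days ≥ 6 weeks (≈42 days) ✓; age 39 ≥ 25 ✓; not enrolled in Equity Grant Program ✗ → not eligible.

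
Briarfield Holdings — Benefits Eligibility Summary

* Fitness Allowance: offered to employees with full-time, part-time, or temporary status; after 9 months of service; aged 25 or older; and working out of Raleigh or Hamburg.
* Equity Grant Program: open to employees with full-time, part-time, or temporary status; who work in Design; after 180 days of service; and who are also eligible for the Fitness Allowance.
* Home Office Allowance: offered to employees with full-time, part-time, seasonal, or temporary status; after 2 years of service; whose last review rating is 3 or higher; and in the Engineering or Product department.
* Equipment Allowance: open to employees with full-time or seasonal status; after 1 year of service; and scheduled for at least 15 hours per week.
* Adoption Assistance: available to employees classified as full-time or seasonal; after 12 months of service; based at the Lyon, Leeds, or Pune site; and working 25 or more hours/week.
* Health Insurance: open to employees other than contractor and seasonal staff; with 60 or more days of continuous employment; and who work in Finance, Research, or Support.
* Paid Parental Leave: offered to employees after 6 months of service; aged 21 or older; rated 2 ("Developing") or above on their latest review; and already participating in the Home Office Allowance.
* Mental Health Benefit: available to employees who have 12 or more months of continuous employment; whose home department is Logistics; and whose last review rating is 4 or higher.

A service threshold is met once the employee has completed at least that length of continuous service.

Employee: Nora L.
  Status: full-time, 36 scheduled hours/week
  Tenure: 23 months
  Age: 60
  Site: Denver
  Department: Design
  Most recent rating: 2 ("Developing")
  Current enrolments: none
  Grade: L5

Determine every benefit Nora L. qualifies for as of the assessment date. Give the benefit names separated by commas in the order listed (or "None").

Equipment Allowance

Fitness Allowance — status full-time ✓; service 23 months ≥ 9 months ✓; age 60 ≥ 25 ✓; site Denver ✗ (not Raleigh or Hamburg) → not eligible.
Equity Grant Program — status full-time ✓; dept Design ✓; service 23 months ≥ 180 days ✓; not eligible for Fitness Allowance ✗ → not eligible.
Home Office Allowance — status full-time ✓; service 23 months < 2 years (≈730 days) ✗ → not eligible.
Equipment Allowance — status full-time ✓; service 23 months ≥ 1 year (≈365 days) ✓; 36 hrs/wk ≥ 15 ✓ → eligible.
Adoption Assistance — status full-time ✓; service 23 months ≥ 12 months ✓; site Denver ✗ (not Lyon, Leeds, or Pune) → not eligible.
Health Insurance — status full-time ✓ (not excluded); service 23 months ≥ 60 days ✓; dept Design ✗ → not eligible.
Paid Parental Leave — service 23 months ≥ 6 months ✓; age 60 ≥ 21 ✓; rating 2 ≥ 2 ✓; not enrolled in Home Office Allowance ✗ → not eligible.
Mental Health Benefit — service 23 months ≥ 12 months ✓; dept Design ✗ → not eligible.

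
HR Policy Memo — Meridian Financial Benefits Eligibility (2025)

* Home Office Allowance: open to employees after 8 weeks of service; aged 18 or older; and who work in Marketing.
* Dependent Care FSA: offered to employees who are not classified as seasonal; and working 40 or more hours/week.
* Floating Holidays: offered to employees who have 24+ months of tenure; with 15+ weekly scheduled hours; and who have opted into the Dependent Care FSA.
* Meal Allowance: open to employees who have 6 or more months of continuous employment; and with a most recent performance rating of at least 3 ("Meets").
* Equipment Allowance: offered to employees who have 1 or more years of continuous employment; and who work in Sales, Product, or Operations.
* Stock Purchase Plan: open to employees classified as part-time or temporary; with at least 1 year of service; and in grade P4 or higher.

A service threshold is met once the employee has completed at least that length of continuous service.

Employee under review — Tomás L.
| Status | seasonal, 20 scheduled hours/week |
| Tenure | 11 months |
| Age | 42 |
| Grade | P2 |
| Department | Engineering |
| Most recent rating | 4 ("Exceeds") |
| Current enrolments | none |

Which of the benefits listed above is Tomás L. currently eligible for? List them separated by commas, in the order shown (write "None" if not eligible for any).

Home Office Allowance — service 11 months ≥ 8 weeks (≈56 days) ✓; age 42 ≥ 18 ✓; dept Engineering ✗ → not eligible.
Dependent Care FSA — status seasonal ✗ (excluded) → not eligible.
Floating Holidays — service 11 months < 24 months ✗ → not eligible.
Meal Allowance — service 11 months ≥ 6 months ✓; rating 4 ≥ 3 ✓ → eligible.
Equipment Allowance — service 11 months < 1 year (≈365 days) ✗ → not eligible.
Stock Purchase Plan — status seasonal ✗ (requires part-time or temporary) → not eligible.

Meal Allowance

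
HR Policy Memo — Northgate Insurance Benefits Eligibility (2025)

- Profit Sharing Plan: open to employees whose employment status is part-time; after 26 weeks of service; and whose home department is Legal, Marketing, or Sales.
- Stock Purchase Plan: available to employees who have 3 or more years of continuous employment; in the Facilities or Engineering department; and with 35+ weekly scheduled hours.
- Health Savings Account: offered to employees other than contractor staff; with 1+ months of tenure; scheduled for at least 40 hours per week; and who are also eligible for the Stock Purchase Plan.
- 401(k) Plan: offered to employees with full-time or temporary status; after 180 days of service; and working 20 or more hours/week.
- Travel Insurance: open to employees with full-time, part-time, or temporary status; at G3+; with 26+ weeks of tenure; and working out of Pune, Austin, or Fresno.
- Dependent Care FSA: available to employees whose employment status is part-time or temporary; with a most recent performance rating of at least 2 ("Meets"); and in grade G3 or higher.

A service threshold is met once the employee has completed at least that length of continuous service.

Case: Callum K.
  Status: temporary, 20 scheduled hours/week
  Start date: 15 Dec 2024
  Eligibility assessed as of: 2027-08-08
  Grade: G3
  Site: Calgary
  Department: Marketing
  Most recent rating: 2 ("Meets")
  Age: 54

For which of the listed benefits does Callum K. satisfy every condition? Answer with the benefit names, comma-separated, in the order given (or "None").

401(k) Plan, Dependent Care FSA

Service from 15 Dec 2024 to 2027-08-08: 966 days.
Profit Sharing Plan — status temporary ✗ (requires part-time) → not eligible.
Stock Purchase Plan — service 966 days < 3 years (≈1095 days) ✗ → not eligible.
Health Savings Account — status temporary ✓ (not excluded); service 966 days ≥ 1 month (≈30 days) ✓; 20 hrs/wk < 40 ✗ → not eligible.
401(k) Plan — status temporary ✓; service 966 days ≥ 180 days ✓; 20 hrs/wk ≥ 20 ✓ → eligible.
Travel Insurance — status temporary ✓; grade G3 ≥ G3 ✓; service 966 days ≥ 26 weeks (≈182 days) ✓; site Calgary ✗ (not Pune, Austin, or Fresno) → not eligible.
Dependent Care FSA — status temporary ✓; rating 2 ≥ 2 ✓; grade G3 ≥ G3 ✓ → eligible.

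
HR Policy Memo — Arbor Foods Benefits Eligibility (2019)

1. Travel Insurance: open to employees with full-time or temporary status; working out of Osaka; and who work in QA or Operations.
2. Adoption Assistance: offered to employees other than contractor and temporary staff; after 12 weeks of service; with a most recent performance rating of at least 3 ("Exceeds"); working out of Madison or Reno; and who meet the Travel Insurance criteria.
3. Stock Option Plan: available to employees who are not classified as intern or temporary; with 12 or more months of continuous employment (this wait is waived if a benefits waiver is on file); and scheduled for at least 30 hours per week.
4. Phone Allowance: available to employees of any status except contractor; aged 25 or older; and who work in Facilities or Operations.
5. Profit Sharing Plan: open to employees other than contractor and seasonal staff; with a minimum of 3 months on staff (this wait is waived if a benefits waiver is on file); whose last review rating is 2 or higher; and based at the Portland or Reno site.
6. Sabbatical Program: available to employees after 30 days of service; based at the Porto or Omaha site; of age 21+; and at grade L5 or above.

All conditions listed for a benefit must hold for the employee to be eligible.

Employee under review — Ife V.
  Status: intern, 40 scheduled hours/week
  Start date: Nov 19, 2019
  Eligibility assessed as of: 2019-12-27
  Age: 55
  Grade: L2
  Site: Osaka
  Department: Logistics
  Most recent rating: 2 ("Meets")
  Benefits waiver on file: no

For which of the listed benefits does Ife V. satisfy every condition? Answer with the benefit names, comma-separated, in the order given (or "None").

None

Service from Nov 19, 2019 to 2019-12-27: 38 days.
Travel Insurance — status intern ✗ (requires full-time or temporary) → not eligible.
Adoption Assistance — status intern ✓ (not excluded); service 38 days < 12 weeks (≈84 days) ✗ → not eligible.
Stock Option Plan — status intern ✗ (excluded) → not eligible.
Phone Allowance — status intern ✓ (not excluded); age 55 ≥ 25 ✓; dept Logistics ✗ → not eligible.
Profit Sharing Plan — status intern ✓ (not excluded); no waiver, service 38 days < 3 months (≈90 days) ✗ → not eligible.
Sabbatical Program — service 38 days ≥ 30 days ✓; site Osaka ✗ (not Porto or Omaha) → not eligible.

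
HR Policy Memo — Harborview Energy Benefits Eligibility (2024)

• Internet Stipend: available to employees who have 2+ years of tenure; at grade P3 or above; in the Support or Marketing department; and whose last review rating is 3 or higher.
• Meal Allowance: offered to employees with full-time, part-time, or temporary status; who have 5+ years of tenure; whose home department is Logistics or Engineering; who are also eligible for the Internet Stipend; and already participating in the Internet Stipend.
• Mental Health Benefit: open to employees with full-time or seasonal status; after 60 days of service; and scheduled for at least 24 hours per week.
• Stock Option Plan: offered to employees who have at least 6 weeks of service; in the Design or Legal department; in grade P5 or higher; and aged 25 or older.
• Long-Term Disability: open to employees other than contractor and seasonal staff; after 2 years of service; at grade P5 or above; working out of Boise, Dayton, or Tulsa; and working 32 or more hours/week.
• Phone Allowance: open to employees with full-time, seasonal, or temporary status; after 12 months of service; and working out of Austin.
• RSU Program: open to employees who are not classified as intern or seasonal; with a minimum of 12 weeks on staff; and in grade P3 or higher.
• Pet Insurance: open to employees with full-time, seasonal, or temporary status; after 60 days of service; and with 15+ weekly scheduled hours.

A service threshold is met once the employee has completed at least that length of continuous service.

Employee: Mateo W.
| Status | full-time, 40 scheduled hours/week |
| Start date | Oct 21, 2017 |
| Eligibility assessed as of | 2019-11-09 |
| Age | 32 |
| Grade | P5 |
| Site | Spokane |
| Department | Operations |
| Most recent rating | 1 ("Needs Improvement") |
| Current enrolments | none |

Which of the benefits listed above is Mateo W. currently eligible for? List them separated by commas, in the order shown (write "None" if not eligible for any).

Service from Oct 21, 2017 to 2019-11-09: 749 days.
Internet Stipend — service 749 days ≥ 2 years (≈730 days) ✓; grade P5 ≥ P3 ✓; dept Operations ✗ → not eligible.
Meal Allowance — status full-time ✓; service 749 days < 5 years (≈1825 days) ✗ → not eligible.
Mental Health Benefit — status full-time ✓; service 749 days ≥ 60 days ✓; 40 hrs/wk ≥ 24 ✓ → eligible.
Stock Option Plan — service 749 days ≥ 6 weeks (≈42 days) ✓; dept Operations ✗ → not eligible.
Long-Term Disability — status full-time ✓ (not excluded); service 749 days ≥ 2 years (≈730 days) ✓; grade P5 ≥ P5 ✓; site Spokane ✗ (not Boise, Dayton, or Tulsa) → not eligible.
Phone Allowance — status full-time ✓; service 749 days ≥ 12 months (≈360 days) ✓; site Spokane ✗ (not Austin) → not eligible.
RSU Program — status full-time ✓ (not excluded); service 749 days ≥ 12 weeks (≈84 days) ✓; grade P5 ≥ P3 ✓ → eligible.
Pet Insurance — status full-time ✓; service 749 days ≥ 60 days ✓; 40 hrs/wk ≥ 15 ✓ → eligible.

Mental Health Benefit, RSU Program, Pet Insurance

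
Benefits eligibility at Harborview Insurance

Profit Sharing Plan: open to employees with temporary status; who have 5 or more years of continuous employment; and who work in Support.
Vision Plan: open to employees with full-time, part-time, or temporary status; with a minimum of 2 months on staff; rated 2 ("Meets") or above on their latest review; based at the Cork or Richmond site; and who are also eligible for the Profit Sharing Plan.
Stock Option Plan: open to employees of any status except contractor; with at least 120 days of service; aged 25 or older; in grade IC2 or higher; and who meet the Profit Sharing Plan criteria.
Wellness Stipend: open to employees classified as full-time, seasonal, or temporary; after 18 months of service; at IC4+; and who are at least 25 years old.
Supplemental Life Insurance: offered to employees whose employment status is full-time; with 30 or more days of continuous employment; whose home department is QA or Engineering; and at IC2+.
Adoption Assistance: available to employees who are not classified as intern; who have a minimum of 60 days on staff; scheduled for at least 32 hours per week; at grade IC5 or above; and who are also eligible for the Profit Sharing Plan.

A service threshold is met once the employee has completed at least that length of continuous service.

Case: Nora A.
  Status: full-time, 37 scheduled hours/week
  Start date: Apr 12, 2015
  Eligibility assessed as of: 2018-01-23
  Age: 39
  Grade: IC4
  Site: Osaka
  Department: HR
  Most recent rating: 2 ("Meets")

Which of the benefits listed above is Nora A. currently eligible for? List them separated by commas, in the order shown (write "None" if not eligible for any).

Wellness Stipend

Service from Apr 12, 2015 to 2018-01-23: 1017 days.
Profit Sharing Plan — status full-time ✗ (requires temporary) → not eligible.
Vision Plan — status full-time ✓; service 1017 days ≥ 2 months (≈60 days) ✓; rating 2 ≥ 2 ✓; site Osaka ✗ (not Cork or Richmond) → not eligible.
Stock Option Plan — status full-time ✓ (not excluded); service 1017 days ≥ 120 days ✓; age 39 ≥ 25 ✓; grade IC4 ≥ IC2 ✓; not eligible for Profit Sharing Plan ✗ → not eligible.
Wellness Stipend — status full-time ✓; service 1017 days ≥ 18 months (≈540 days) ✓; grade IC4 ≥ IC4 ✓; age 39 ≥ 25 ✓ → eligible.
Supplemental Life Insurance — status full-time ✓; service 1017 days ≥ 30 days ✓; dept HR ✗ → not eligible.
Adoption Assistance — status full-time ✓ (not excluded); service 1017 days ≥ 60 days ✓; 37 hrs/wk ≥ 32 ✓; grade IC4 < IC5 ✗ → not eligible.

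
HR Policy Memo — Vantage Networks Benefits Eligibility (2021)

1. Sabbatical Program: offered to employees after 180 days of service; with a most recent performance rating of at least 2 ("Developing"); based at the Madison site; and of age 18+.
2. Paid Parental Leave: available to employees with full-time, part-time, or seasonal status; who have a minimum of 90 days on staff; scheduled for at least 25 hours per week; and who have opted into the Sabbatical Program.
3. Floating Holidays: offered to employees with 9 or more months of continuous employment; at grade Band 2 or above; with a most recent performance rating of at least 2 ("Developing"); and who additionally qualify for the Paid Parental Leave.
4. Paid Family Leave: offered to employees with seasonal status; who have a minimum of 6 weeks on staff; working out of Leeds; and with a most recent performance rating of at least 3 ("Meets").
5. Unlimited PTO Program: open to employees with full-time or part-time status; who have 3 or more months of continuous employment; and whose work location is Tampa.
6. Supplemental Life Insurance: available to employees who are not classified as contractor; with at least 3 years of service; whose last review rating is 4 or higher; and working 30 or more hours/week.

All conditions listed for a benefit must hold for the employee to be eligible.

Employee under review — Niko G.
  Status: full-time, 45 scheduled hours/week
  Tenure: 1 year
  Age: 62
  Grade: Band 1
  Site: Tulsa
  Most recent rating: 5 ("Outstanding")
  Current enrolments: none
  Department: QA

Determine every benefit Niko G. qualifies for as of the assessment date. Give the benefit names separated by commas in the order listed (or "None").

Sabbatical Program — service 1 year ≥ 180 days ✓; rating 5 ≥ 2 ✓; site Tulsa ✗ (not Madison) → not eligible.
Paid Parental Leave — status full-time ✓; service 1 year ≥ 90 days ✓; 45 hrs/wk ≥ 25 ✓; not enrolled in Sabbatical Program ✗ → not eligible.
Floating Holidays — service 1 year ≥ 9 months (≈270 days) ✓; grade Band 1 < Band 2 ✗ → not eligible.
Paid Family Leave — status full-time ✗ (requires seasonal) → not eligible.
Unlimited PTO Program — status full-time ✓; service 1 year ≥ 3 months (≈90 days) ✓; site Tulsa ✗ (not Tampa) → not eligible.
Supplemental Life Insurance — status full-time ✓ (not excluded); service 1 year < 3 years ✗ → not eligible.

None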